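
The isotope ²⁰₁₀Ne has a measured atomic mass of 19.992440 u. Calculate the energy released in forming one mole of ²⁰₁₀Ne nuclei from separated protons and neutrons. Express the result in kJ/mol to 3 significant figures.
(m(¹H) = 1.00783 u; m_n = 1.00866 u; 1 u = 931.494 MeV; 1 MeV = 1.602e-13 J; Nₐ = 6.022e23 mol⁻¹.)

The nucleus contains 10 protons and 20 − 10 = 10 neutrons.
Mass of separated nucleons = 10(1.00783) + 10(1.00866) = 10.07830 + 10.08660 = 20.16490 u
Δm = 20.16490 − 19.992440 = 0.172460 u
Binding energy = Δm·c² = 0.172460 × 931.494 MeV/u = 160.645 MeV
Per nucleus in joules: 160.645 MeV × 1.602e-13 J/MeV = 2.5735e-11 J
Per mole: 2.5735e-11 J × 6.022e23 mol⁻¹ = 1.5498e+13 J/mol

1.55e+10 kJ/mol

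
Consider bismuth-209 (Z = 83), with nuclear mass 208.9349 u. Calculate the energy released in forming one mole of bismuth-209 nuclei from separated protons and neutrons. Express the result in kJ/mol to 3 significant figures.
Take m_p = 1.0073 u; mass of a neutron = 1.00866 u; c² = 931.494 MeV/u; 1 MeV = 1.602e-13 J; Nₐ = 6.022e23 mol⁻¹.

Z = 83, so N = A − Z = 209 − 83 = 126.
Σm = 83·m_p + 126·m_n = 83.6059 + 127.09116 = 210.69706 u
Mass defect Δm = 210.69706 − 208.9349 = 1.76216 u
Binding energy = Δm·c² = 1.76216 × 931.494 MeV/u = 1641.44 MeV
Per nucleus in joules: 1641.44 MeV × 1.602e-13 J/MeV = 2.6296e-10 J
Per mole: 2.6296e-10 J × 6.022e23 mol⁻¹ = 1.5835e+14 J/mol

1.58e+11 kJ/mol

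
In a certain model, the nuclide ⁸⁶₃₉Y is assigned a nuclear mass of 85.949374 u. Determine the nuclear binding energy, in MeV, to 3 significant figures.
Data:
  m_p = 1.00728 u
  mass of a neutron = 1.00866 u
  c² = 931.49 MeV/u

Total constituent mass: 39 × 1.00728 + 47 × 1.00866 = 86.69094 u
Mass defect Δm = 86.69094 − 85.949374 = 0.741566 u
Binding energy = Δm·c² = 0.741566 × 931.49 MeV/u = 690.761 MeV

691 MeV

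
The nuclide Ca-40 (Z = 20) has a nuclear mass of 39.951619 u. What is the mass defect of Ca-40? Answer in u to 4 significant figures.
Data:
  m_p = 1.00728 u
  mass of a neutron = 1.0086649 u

With 20 protons and 20 neutrons (A = 40):
Mass of separated nucleons = 20(1.00728) + 20(1.0086649) = 20.14560 + 20.1732980 = 40.3188980 u
Δm = 40.3188980 − 39.951619 = 0.3672790 u

0.3673 u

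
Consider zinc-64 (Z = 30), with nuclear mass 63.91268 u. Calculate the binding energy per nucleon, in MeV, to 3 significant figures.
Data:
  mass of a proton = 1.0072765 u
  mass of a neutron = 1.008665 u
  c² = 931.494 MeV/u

Σm = 30·m_p + 34·m_n = 30.2182950 + 34.294610 = 64.5129050 u
Mass defect Δm = 64.5129050 − 63.91268 = 0.6002250 u
Binding energy = Δm·c² = 0.6002250 × 931.494 MeV/u = 559.106 MeV
Per nucleon: 559.106 / 64 = 8.736 MeV

8.74 MeV/nucleon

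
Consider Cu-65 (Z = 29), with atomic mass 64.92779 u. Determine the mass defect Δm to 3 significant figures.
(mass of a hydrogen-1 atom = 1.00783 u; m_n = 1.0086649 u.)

Total constituent mass: 29 × 1.00783 + 36 × 1.0086649 = 65.5390064 u
The mass defect is 65.5390064 − 64.92779 = 0.6112164 u.

0.611 u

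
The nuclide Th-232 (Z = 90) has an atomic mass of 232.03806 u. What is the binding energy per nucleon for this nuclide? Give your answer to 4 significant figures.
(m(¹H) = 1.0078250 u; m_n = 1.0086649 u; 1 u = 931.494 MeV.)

7.615 MeV/nucleon

The nucleus contains 90 protons and 232 − 90 = 142 neutrons.
Total constituent mass: 90 × 1.0078250 + 142 × 1.0086649 = 233.9346658 u
Δm = 233.9346658 − 232.03806 = 1.8966058 u
Binding energy = Δm·c² = 1.8966058 × 931.494 MeV/u = 1766.68 MeV
Dividing by A = 232 gives 7.615 MeV per nucleon.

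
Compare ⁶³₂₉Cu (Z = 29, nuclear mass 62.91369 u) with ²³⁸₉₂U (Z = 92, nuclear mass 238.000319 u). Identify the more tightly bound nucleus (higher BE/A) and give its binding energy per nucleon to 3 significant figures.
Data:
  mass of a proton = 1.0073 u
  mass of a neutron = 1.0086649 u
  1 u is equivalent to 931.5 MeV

⁶³₂₉Cu; 8.76 MeV/nucleon

⁶³₂₉Cu: Σm = 29(1.0073) + 34(1.0086649) = 63.5063066 u; Δm = 0.5926166 u; E_B = 552.02 MeV; E_B/A = 8.762 MeV
²³⁸₉₂U: Σm = 92(1.0073) + 146(1.0086649) = 239.9366754 u; Δm = 1.9363564 u; E_B = 1803.7 MeV; E_B/A = 7.579 MeV
⁶³₂₉Cu has the higher binding energy per nucleon, so it is the more tightly bound nucleus.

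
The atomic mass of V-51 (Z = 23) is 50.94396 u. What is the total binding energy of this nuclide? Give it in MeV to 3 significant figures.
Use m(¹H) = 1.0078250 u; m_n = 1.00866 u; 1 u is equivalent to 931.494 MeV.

The nucleus contains 23 protons and 51 − 23 = 28 neutrons.
Total constituent mass: 23 × 1.0078250 + 28 × 1.00866 = 51.4224550 u
Δm = 51.4224550 − 50.94396 = 0.4784950 u
Binding energy = Δm·c² = 0.4784950 × 931.494 MeV/u = 445.715 MeV

446 MeV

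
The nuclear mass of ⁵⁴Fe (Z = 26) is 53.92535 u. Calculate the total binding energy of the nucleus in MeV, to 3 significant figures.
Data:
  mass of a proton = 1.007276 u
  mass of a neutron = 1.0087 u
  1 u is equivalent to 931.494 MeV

473 MeV

Z = 26, so N = A − Z = 54 − 26 = 28.
Mass of separated nucleons = 26(1.007276) + 28(1.0087) = 26.189176 + 28.2436 = 54.432776 u
Mass defect Δm = 54.432776 − 53.92535 = 0.507426 u
Converting to energy: 0.507426 u × 931.494 MeV/u = 472.664 MeV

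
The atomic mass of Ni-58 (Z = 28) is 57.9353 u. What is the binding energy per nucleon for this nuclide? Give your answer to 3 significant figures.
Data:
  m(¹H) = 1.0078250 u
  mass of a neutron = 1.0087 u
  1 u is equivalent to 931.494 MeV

With 28 protons and 30 neutrons (A = 58):
Σm = 28·m(¹H) + 30·m_n = 28.2191000 + 30.2610 = 58.4801000 u
Δm = 58.4801000 − 57.9353 = 0.5448000 u
Binding energy = Δm·c² = 0.5448000 × 931.494 MeV/u = 507.478 MeV
Dividing by A = 58 gives 8.750 MeV per nucleon.

8.75 MeV/nucleon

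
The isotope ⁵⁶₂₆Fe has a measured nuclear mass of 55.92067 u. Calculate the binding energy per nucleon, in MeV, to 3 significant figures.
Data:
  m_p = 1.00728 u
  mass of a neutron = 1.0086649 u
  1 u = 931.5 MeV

8.79 MeV/nucleon

Total constituent mass: 26 × 1.00728 + 30 × 1.0086649 = 56.4492270 u
The mass defect is 56.4492270 − 55.92067 = 0.5285570 u.
E_B = 0.5285570 × 931.5 = 492.351 MeV
BE/A = 492.351 MeV / 56 = 8.792 MeV/nucleon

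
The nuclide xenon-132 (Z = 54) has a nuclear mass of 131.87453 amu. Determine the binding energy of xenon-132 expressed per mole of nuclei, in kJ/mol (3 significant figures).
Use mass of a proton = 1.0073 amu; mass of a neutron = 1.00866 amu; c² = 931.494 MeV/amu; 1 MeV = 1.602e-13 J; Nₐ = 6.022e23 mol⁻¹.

1.07e+11 kJ/mol

Z = 54, so N = A − Z = 132 − 54 = 78.
Mass of separated nucleons = 54(1.0073) + 78(1.00866) = 54.3942 + 78.67548 = 133.06968 amu
The mass defect is 133.06968 − 131.87453 = 1.19515 amu.
E_B = 1.19515 × 931.494 = 1113.28 MeV
Per nucleus in joules: 1113.28 MeV × 1.602e-13 J/MeV = 1.7835e-10 J
Per mole: 1.7835e-10 J × 6.022e23 mol⁻¹ = 1.0740e+14 J/mol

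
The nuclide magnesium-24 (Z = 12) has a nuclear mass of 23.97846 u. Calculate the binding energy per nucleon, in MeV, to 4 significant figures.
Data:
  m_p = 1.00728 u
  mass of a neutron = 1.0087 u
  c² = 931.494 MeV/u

Mass of separated nucleons = 12(1.00728) + 12(1.0087) = 12.08736 + 12.1044 = 24.19176 u
Δm = 24.19176 − 23.97846 = 0.21330 u
E_B = 0.21330 × 931.494 = 198.688 MeV
BE/A = 198.688 MeV / 24 = 8.279 MeV/nucleon

8.279 MeV/nucleon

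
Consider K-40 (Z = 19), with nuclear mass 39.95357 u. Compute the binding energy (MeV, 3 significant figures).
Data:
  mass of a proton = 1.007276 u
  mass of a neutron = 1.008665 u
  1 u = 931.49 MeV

342 MeV

With 19 protons and 21 neutrons (A = 40):
Σm = 19·m_p + 21·m_n = 19.138244 + 21.181965 = 40.320209 u
The mass defect is 40.320209 − 39.95357 = 0.366639 u.
Binding energy = Δm·c² = 0.366639 × 931.49 MeV/u = 341.521 MeV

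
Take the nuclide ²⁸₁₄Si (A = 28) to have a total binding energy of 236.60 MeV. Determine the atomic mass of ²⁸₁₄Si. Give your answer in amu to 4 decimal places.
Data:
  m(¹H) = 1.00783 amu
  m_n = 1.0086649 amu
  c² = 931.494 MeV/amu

Mass defect = 236.60 MeV / (931.494 MeV/amu) = 0.254001 amu
Constituent mass = 14(1.00783) + 14(1.0086649) = 28.2309286 amu
Atomic mass = 28.2309286 − 0.254001 = 27.9769276 amu ≈ 27.9769 amu (to 4 decimal places)

27.9769 amu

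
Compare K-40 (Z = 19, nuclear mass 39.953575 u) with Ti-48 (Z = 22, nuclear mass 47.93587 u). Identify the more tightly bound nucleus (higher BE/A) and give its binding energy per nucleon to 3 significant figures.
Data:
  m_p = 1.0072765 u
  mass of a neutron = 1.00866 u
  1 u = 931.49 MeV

Ti-48; 8.72 MeV/nucleon

K-40: Σm = 19(1.0072765) + 21(1.00866) = 40.3201135 u; Δm = 0.3665385 u; E_B = 341.43 MeV; E_B/A = 8.536 MeV
Ti-48: Σm = 22(1.0072765) + 26(1.00866) = 48.3852430 u; Δm = 0.4493730 u; E_B = 418.59 MeV; E_B/A = 8.721 MeV
Ti-48 has the higher binding energy per nucleon, so it is the more tightly bound nucleus.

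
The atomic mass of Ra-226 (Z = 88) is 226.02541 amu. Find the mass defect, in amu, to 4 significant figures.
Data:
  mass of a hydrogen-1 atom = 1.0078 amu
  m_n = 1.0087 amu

1.862 amu

Σm = 88·m(¹H) + 138·m_n = 88.6864 + 139.2006 = 227.8870 amu
Δm = 227.8870 − 226.02541 = 1.86159 amu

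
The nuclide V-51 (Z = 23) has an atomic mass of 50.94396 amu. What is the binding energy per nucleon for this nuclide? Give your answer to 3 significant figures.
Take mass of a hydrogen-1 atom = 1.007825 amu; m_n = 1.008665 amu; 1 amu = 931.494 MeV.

With 23 protons and 28 neutrons (A = 51):
Mass of separated nucleons = 23(1.007825) + 28(1.008665) = 23.179975 + 28.242620 = 51.422595 amu
Mass defect Δm = 51.422595 − 50.94396 = 0.478635 amu
E_B = 0.478635 × 931.494 = 445.846 MeV
BE/A = 445.846 MeV / 51 = 8.742 MeV/nucleon

8.74 MeV/nucleon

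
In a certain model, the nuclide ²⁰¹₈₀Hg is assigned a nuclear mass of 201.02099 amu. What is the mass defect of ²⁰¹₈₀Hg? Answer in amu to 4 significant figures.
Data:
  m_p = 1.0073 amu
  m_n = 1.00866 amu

1.611 amu

Total constituent mass: 80 × 1.0073 + 121 × 1.00866 = 202.63186 amu
Δm = 202.63186 − 201.02099 = 1.61087 amu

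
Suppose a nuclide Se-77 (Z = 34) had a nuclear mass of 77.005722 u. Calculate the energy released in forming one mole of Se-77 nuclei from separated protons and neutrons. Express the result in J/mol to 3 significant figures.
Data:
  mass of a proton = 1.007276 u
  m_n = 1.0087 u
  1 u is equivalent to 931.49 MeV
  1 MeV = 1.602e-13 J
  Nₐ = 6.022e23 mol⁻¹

The nucleus contains 34 protons and 77 − 34 = 43 neutrons.
Mass of separated nucleons = 34(1.007276) + 43(1.0087) = 34.247384 + 43.3741 = 77.621484 u
Mass defect Δm = 77.621484 − 77.005722 = 0.615762 u
E_B = 0.615762 × 931.49 = 573.576 MeV
Per nucleus in joules: 573.576 MeV × 1.602e-13 J/MeV = 9.1887e-11 J
Per mole: 9.1887e-11 J × 6.022e23 mol⁻¹ = 5.5334e+13 J/mol

5.53e+13 J/mol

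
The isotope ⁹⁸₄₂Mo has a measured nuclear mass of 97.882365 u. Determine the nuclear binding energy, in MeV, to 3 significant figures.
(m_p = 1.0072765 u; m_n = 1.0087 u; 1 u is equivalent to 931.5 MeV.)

848 MeV

The nucleus contains 42 protons and 98 − 42 = 56 neutrons.
Σm = 42·m_p + 56·m_n = 42.3056130 + 56.4872 = 98.7928130 u
Mass defect Δm = 98.7928130 − 97.882365 = 0.9104480 u
Converting to energy: 0.9104480 u × 931.5 MeV/u = 848.082 MeV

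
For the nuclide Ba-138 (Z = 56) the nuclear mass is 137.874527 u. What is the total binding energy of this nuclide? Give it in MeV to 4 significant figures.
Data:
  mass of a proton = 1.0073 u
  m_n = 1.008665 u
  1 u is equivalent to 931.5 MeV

Z = 56, so N = A − Z = 138 − 56 = 82.
Mass of separated nucleons = 56(1.0073) + 82(1.008665) = 56.4088 + 82.710530 = 139.119330 u
The mass defect is 139.119330 − 137.874527 = 1.244803 u.
E_B = 1.244803 × 931.5 = 1159.53 MeV

1160 MeV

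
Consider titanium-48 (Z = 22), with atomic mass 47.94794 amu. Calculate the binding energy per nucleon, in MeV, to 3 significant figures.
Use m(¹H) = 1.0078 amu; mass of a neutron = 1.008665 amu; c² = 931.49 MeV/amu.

Z = 22, so N = A − Z = 48 − 22 = 26.
Total constituent mass: 22 × 1.0078 + 26 × 1.008665 = 48.396890 amu
Mass defect Δm = 48.396890 − 47.94794 = 0.448950 amu
Binding energy = Δm·c² = 0.448950 × 931.49 MeV/amu = 418.192 MeV
Per nucleon: 418.192 / 48 = 8.712 MeV

8.71 MeV/nucleon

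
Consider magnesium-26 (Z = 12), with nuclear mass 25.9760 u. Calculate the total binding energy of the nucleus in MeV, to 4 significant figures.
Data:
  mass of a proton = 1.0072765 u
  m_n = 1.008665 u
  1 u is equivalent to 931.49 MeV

216.7 MeV

Z = 12, so N = A − Z = 26 − 12 = 14.
Total constituent mass: 12 × 1.0072765 + 14 × 1.008665 = 26.2086280 u
The mass defect is 26.2086280 − 25.9760 = 0.2326280 u.
Converting to energy: 0.2326280 u × 931.49 MeV/u = 216.691 MeV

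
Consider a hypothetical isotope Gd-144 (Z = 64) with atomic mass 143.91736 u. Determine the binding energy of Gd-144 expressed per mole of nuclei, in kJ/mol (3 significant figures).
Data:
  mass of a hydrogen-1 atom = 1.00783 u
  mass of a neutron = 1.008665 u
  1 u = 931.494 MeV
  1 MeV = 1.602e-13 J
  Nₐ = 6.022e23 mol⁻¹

1.15e+11 kJ/mol

The nucleus contains 64 protons and 144 − 64 = 80 neutrons.
Total constituent mass: 64 × 1.00783 + 80 × 1.008665 = 145.194320 u
Mass defect Δm = 145.194320 − 143.91736 = 1.276960 u
Binding energy = Δm·c² = 1.276960 × 931.494 MeV/u = 1189.48 MeV
Per nucleus in joules: 1189.48 MeV × 1.602e-13 J/MeV = 1.9055e-10 J
Per mole: 1.9055e-10 J × 6.022e23 mol⁻¹ = 1.1475e+14 J/mol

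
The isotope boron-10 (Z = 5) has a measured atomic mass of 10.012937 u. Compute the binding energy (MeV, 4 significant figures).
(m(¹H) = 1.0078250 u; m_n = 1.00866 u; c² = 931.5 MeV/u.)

With 5 protons and 5 neutrons (A = 10):
Mass of separated nucleons = 5(1.0078250) + 5(1.00866) = 5.0391250 + 5.04330 = 10.0824250 u
Mass defect Δm = 10.0824250 − 10.012937 = 0.0694880 u
E_B = 0.0694880 × 931.5 = 64.7281 MeV

64.73 MeV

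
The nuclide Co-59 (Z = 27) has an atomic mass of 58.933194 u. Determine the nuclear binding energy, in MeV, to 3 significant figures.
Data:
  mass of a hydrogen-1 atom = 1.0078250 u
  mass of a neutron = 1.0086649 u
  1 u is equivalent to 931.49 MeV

Z = 27, so N = A − Z = 59 − 27 = 32.
Σm = 27·m(¹H) + 32·m_n = 27.2112750 + 32.2772768 = 59.4885518 u
The mass defect is 59.4885518 − 58.933194 = 0.5553578 u.
E_B = 0.5553578 × 931.49 = 517.310 MeV

517 MeV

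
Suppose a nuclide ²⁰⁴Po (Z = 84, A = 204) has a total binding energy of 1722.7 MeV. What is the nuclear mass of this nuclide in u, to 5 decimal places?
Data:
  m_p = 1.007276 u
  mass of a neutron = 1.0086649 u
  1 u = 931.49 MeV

Mass defect = 1722.7 MeV / (931.49 MeV/u) = 1.8494026 u
Constituent mass = 84(1.007276) + 120(1.0086649) = 205.6509720 u
Nuclear mass = 205.6509720 − 1.8494026 = 203.8015694 u ≈ 203.80157 u (to 5 decimal places)

203.80157 u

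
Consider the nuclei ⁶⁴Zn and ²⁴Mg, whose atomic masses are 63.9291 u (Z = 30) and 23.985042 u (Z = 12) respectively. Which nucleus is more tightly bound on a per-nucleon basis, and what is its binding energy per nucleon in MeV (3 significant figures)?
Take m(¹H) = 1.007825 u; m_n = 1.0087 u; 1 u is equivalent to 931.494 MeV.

⁶⁴Zn; 8.75 MeV/nucleon

⁶⁴Zn: Σm = 30(1.007825) + 34(1.0087) = 64.530550 u; Δm = 0.601450 u; E_B = 560.25 MeV; E_B/A = 8.754 MeV
²⁴Mg: Σm = 12(1.007825) + 12(1.0087) = 24.198300 u; Δm = 0.213258 u; E_B = 198.65 MeV; E_B/A = 8.277 MeV
⁶⁴Zn has the higher binding energy per nucleon, so it is the more tightly bound nucleus.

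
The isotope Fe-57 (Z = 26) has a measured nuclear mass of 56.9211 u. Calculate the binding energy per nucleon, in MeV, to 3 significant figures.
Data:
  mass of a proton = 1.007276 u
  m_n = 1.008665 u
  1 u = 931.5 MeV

Mass of separated nucleons = 26(1.007276) + 31(1.008665) = 26.189176 + 31.268615 = 57.457791 u
Δm = 57.457791 − 56.9211 = 0.536691 u
E_B = 0.536691 × 931.5 = 499.928 MeV
Dividing by A = 57 gives 8.771 MeV per nucleon.

8.77 MeV/nucleon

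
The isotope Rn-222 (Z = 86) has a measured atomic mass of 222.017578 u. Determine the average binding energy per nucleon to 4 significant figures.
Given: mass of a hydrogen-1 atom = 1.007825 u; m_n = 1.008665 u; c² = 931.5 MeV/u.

With 86 protons and 136 neutrons (A = 222):
Σm = 86·m(¹H) + 136·m_n = 86.672950 + 137.178440 = 223.851390 u
Δm = 223.851390 − 222.017578 = 1.833812 u
Converting to energy: 1.833812 u × 931.5 MeV/u = 1708.20 MeV
Dividing by A = 222 gives 7.695 MeV per nucleon.

7.695 MeV/nucleon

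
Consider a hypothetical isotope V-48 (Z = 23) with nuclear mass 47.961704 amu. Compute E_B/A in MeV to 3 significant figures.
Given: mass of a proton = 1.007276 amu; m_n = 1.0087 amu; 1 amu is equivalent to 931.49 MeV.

With 23 protons and 25 neutrons (A = 48):
Σm = 23·m_p + 25·m_n = 23.167348 + 25.2175 = 48.384848 amu
Mass defect Δm = 48.384848 − 47.961704 = 0.423144 amu
Converting to energy: 0.423144 amu × 931.49 MeV/amu = 394.154 MeV
BE/A = 394.154 MeV / 48 = 8.212 MeV/nucleon

8.21 MeV/nucleon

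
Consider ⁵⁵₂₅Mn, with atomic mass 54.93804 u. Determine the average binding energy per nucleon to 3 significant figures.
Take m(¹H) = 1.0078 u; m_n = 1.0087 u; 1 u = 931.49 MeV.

Σm = 25·m(¹H) + 30·m_n = 25.1950 + 30.2610 = 55.4560 u
Mass defect Δm = 55.4560 − 54.93804 = 0.51796 u
Binding energy = Δm·c² = 0.51796 × 931.49 MeV/u = 482.475 MeV
Per nucleon: 482.475 / 55 = 8.772 MeV

8.77 MeV/nucleon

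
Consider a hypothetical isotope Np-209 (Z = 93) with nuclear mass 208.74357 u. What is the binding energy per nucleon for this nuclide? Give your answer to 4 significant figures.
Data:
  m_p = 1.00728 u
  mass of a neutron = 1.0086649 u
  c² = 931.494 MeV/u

8.640 MeV/nucleon

Total constituent mass: 93 × 1.00728 + 116 × 1.0086649 = 210.6821684 u
Δm = 210.6821684 − 208.74357 = 1.9385984 u
Converting to energy: 1.9385984 u × 931.494 MeV/u = 1805.79 MeV
Per nucleon: 1805.79 / 209 = 8.640 MeV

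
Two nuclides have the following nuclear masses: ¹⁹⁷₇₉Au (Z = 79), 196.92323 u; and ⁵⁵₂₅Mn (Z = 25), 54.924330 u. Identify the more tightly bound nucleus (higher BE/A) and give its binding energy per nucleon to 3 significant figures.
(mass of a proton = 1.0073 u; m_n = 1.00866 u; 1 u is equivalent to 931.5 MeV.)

¹⁹⁷₇₉Au: Σm = 79(1.0073) + 118(1.00866) = 198.59858 u; Δm = 1.67535 u; E_B = 1560.6 MeV; E_B/A = 7.922 MeV
⁵⁵₂₅Mn: Σm = 25(1.0073) + 30(1.00866) = 55.44230 u; Δm = 0.517970 u; E_B = 482.49 MeV; E_B/A = 8.773 MeV
⁵⁵₂₅Mn has the higher binding energy per nucleon, so it is the more tightly bound nucleus.

⁵⁵₂₅Mn; 8.77 MeV/nucleon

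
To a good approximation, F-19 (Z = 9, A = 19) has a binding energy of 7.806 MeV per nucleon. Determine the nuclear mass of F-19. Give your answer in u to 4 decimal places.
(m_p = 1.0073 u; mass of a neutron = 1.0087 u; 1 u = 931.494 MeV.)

18.9935 u

Total binding energy = 19 × 7.806 = 148.314 MeV
Mass defect = 148.314 MeV / (931.494 MeV/u) = 0.159222 u
Constituent mass = 9(1.0073) + 10(1.0087) = 19.1527 u
Nuclear mass = 19.1527 − 0.159222 = 18.993478 u ≈ 18.9935 u (to 4 decimal places)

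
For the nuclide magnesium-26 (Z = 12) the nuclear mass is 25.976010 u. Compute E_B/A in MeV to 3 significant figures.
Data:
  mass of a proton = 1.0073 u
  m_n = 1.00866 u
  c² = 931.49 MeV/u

8.34 MeV/nucleon

With 12 protons and 14 neutrons (A = 26):
Total constituent mass: 12 × 1.0073 + 14 × 1.00866 = 26.20884 u
The mass defect is 26.20884 − 25.976010 = 0.232830 u.
E_B = 0.232830 × 931.49 = 216.8788 MeV
Per nucleon: 216.8788 / 26 = 8.341 MeV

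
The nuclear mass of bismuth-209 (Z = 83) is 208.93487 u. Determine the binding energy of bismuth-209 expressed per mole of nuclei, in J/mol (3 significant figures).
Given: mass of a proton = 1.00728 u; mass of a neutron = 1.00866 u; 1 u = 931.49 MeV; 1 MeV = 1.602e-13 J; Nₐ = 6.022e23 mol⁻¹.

Total constituent mass: 83 × 1.00728 + 126 × 1.00866 = 210.69540 u
The mass defect is 210.69540 − 208.93487 = 1.76053 u.
Binding energy = Δm·c² = 1.76053 × 931.49 MeV/u = 1639.92 MeV
Per nucleus in joules: 1639.92 MeV × 1.602e-13 J/MeV = 2.6272e-10 J
Per mole: 2.6272e-10 J × 6.022e23 mol⁻¹ = 1.5821e+14 J/mol

1.58e+14 J/mol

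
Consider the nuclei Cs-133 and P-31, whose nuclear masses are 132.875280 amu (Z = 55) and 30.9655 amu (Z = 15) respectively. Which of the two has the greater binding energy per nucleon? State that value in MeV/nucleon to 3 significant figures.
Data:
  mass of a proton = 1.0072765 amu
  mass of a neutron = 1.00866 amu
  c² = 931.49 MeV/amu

Cs-133: Σm = 55(1.0072765) + 78(1.00866) = 134.0756875 amu; Δm = 1.2004075 amu; E_B = 1118.17 MeV; E_B/A = 8.407 MeV
P-31: Σm = 15(1.0072765) + 16(1.00866) = 31.2477075 amu; Δm = 0.2822075 amu; E_B = 262.87 MeV; E_B/A = 8.480 MeV
P-31 has the higher binding energy per nucleon, so it is the more tightly bound nucleus.

P-31; 8.48 MeV/nucleon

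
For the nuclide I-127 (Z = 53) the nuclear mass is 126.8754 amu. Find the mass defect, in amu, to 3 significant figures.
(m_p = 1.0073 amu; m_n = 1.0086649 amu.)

Total constituent mass: 53 × 1.0073 + 74 × 1.0086649 = 128.0281026 amu
Mass defect Δm = 128.0281026 − 126.8754 = 1.1527026 amu

1.15 amu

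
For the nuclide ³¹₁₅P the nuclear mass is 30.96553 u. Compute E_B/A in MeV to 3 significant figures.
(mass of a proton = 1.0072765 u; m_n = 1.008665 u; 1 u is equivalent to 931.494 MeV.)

8.48 MeV/nucleon

Mass of separated nucleons = 15(1.0072765) + 16(1.008665) = 15.1091475 + 16.138640 = 31.2477875 u
Δm = 31.2477875 − 30.96553 = 0.2822575 u
Binding energy = Δm·c² = 0.2822575 × 931.494 MeV/u = 262.921 MeV
BE/A = 262.921 MeV / 31 = 8.481 MeV/nucleon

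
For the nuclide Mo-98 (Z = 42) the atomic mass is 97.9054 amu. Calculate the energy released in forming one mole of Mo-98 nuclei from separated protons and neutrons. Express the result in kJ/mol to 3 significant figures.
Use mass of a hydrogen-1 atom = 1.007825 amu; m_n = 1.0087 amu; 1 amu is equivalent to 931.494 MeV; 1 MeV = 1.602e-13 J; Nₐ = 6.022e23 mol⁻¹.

8.18e+10 kJ/mol

The nucleus contains 42 protons and 98 − 42 = 56 neutrons.
Total constituent mass: 42 × 1.007825 + 56 × 1.0087 = 98.815850 amu
Mass defect Δm = 98.815850 − 97.9054 = 0.910450 amu
Binding energy = Δm·c² = 0.910450 × 931.494 MeV/amu = 848.079 MeV
Per nucleus in joules: 848.079 MeV × 1.602e-13 J/MeV = 1.3586e-10 J
Per mole: 1.3586e-10 J × 6.022e23 mol⁻¹ = 8.1815e+13 J/mol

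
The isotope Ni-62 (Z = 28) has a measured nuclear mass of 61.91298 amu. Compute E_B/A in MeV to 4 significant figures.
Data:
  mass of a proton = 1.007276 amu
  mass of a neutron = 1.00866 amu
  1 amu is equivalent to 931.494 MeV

Mass of separated nucleons = 28(1.007276) + 34(1.00866) = 28.203728 + 34.29444 = 62.498168 amu
Δm = 62.498168 − 61.91298 = 0.585188 amu
E_B = 0.585188 × 931.494 = 545.099 MeV
Per nucleon: 545.099 / 62 = 8.792 MeV

8.792 MeV/nucleon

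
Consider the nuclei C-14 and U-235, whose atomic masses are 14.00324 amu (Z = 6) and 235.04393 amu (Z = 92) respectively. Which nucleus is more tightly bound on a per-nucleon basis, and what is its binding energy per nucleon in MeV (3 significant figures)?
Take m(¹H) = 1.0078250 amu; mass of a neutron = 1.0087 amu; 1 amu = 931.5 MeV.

U-235; 7.61 MeV/nucleon

C-14: Σm = 6(1.0078250) + 8(1.0087) = 14.1165500 amu; Δm = 0.1133100 amu; E_B = 105.55 MeV; E_B/A = 7.539 MeV
U-235: Σm = 92(1.0078250) + 143(1.0087) = 236.9640000 amu; Δm = 1.9200700 amu; E_B = 1788.5 MeV; E_B/A = 7.611 MeV
U-235 has the higher binding energy per nucleon, so it is the more tightly bound nucleus.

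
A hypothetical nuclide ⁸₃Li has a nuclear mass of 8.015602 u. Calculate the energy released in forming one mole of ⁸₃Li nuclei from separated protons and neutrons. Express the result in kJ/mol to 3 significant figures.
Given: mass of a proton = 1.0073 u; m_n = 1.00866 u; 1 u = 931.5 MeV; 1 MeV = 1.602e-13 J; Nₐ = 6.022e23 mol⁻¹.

4.46e+09 kJ/mol

Z = 3, so N = A − Z = 8 − 3 = 5.
Mass of separated nucleons = 3(1.0073) + 5(1.00866) = 3.0219 + 5.04330 = 8.06520 u
Mass defect Δm = 8.06520 − 8.015602 = 0.049598 u
E_B = 0.049598 × 931.5 = 46.2005 MeV
Per nucleus in joules: 46.2005 MeV × 1.602e-13 J/MeV = 7.4013e-12 J
Per mole: 7.4013e-12 J × 6.022e23 mol⁻¹ = 4.4571e+12 J/mol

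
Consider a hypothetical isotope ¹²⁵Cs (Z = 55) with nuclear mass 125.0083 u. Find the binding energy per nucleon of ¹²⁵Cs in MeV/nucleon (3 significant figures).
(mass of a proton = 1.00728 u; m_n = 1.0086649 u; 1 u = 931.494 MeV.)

Total constituent mass: 55 × 1.00728 + 70 × 1.0086649 = 126.0069430 u
Mass defect Δm = 126.0069430 − 125.0083 = 0.9986430 u
Binding energy = Δm·c² = 0.9986430 × 931.494 MeV/u = 930.230 MeV
Per nucleon: 930.230 / 125 = 7.442 MeV

7.44 MeV/nucleon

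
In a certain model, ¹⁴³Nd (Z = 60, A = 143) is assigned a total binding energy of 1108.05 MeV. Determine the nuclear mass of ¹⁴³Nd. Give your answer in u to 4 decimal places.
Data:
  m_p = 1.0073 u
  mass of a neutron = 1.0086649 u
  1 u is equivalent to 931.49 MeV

Mass defect = 1108.05 MeV / (931.49 MeV/u) = 1.189546 u
Constituent mass = 60(1.0073) + 83(1.0086649) = 144.1571867 u
Nuclear mass = 144.1571867 − 1.189546 = 142.9676407 u ≈ 142.9676 u (to 4 decimal places)

142.9676 u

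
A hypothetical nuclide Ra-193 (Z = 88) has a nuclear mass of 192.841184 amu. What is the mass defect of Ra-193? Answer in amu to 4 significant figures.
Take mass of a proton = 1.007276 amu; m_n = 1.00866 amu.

Z = 88, so N = A − Z = 193 − 88 = 105.
Total constituent mass: 88 × 1.007276 + 105 × 1.00866 = 194.549588 amu
The mass defect is 194.549588 − 192.841184 = 1.708404 amu.

1.708 amu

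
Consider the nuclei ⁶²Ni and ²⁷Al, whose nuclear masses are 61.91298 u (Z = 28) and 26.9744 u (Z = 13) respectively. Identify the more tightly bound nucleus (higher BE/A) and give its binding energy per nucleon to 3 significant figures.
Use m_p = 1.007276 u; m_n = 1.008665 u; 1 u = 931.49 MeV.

⁶²Ni: Σm = 28(1.007276) + 34(1.008665) = 62.498338 u; Δm = 0.585358 u; E_B = 545.255 MeV; E_B/A = 8.794 MeV
²⁷Al: Σm = 13(1.007276) + 14(1.008665) = 27.215898 u; Δm = 0.241498 u; E_B = 224.953 MeV; E_B/A = 8.332 MeV
⁶²Ni has the higher binding energy per nucleon, so it is the more tightly bound nucleus.

⁶²Ni; 8.79 MeV/nucleon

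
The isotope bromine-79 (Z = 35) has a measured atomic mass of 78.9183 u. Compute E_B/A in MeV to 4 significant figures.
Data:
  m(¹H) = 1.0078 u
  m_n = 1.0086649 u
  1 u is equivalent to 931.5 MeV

The nucleus contains 35 protons and 79 − 35 = 44 neutrons.
Mass of separated nucleons = 35(1.0078) + 44(1.0086649) = 35.2730 + 44.3812556 = 79.6542556 u
Mass defect Δm = 79.6542556 − 78.9183 = 0.7359556 u
Binding energy = Δm·c² = 0.7359556 × 931.5 MeV/u = 685.543 MeV
Per nucleon: 685.543 / 79 = 8.678 MeV

8.678 MeV/nucleon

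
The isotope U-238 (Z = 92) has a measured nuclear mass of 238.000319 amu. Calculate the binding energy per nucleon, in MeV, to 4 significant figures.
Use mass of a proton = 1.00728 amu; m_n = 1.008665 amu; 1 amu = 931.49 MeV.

Mass of separated nucleons = 92(1.00728) + 146(1.008665) = 92.66976 + 147.265090 = 239.934850 amu
The mass defect is 239.934850 − 238.000319 = 1.934531 amu.
E_B = 1.934531 × 931.49 = 1802.00 MeV
Dividing by A = 238 gives 7.571 MeV per nucleon.

7.571 MeV/nucleon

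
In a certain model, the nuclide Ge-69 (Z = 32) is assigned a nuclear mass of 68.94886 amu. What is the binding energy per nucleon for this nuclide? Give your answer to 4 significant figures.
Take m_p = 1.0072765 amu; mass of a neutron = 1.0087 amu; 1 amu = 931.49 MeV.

8.179 MeV/nucleon

With 32 protons and 37 neutrons (A = 69):
Mass of separated nucleons = 32(1.0072765) + 37(1.0087) = 32.2328480 + 37.3219 = 69.5547480 amu
The mass defect is 69.5547480 − 68.94886 = 0.6058880 amu.
Binding energy = Δm·c² = 0.6058880 × 931.49 MeV/amu = 564.379 MeV
BE/A = 564.379 MeV / 69 = 8.179 MeV/nucleon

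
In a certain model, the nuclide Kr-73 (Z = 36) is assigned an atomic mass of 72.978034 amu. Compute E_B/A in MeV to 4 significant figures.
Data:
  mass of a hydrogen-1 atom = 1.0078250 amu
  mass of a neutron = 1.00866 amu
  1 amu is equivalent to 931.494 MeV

The nucleus contains 36 protons and 73 − 36 = 37 neutrons.
Total constituent mass: 36 × 1.0078250 + 37 × 1.00866 = 73.6021200 amu
Δm = 73.6021200 − 72.978034 = 0.6240860 amu
Binding energy = Δm·c² = 0.6240860 × 931.494 MeV/amu = 581.332 MeV
Dividing by A = 73 gives 7.963 MeV per nucleon.

7.963 MeV/nucleon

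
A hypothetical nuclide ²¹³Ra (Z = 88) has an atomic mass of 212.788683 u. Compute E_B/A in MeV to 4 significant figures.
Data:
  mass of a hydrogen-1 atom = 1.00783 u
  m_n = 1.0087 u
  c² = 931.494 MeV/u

8.693 MeV/nucleon

The nucleus contains 88 protons and 213 − 88 = 125 neutrons.
Mass of separated nucleons = 88(1.00783) + 125(1.0087) = 88.68904 + 126.0875 = 214.77654 u
Mass defect Δm = 214.77654 − 212.788683 = 1.987857 u
Binding energy = Δm·c² = 1.987857 × 931.494 MeV/u = 1851.68 MeV
BE/A = 1851.68 MeV / 213 = 8.693 MeV/nucleon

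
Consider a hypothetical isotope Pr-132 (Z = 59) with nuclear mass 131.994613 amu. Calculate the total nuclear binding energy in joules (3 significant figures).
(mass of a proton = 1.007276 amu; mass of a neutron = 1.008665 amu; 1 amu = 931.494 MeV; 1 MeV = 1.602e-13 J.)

1.59e-10 J

The nucleus contains 59 protons and 132 − 59 = 73 neutrons.
Total constituent mass: 59 × 1.007276 + 73 × 1.008665 = 133.061829 amu
Mass defect Δm = 133.061829 − 131.994613 = 1.067216 amu
Converting to energy: 1.067216 amu × 931.494 MeV/amu = 994.105 MeV
In joules: 994.105 MeV × 1.602e-13 J/MeV = 1.5926e-10 J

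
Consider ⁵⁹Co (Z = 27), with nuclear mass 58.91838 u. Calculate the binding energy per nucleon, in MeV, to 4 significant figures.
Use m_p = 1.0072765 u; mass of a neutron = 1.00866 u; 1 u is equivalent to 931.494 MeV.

8.766 MeV/nucleon

Z = 27, so N = A − Z = 59 − 27 = 32.
Mass of separated nucleons = 27(1.0072765) + 32(1.00866) = 27.1964655 + 32.27712 = 59.4735855 u
Mass defect Δm = 59.4735855 − 58.91838 = 0.5552055 u
Binding energy = Δm·c² = 0.5552055 × 931.494 MeV/u = 517.171 MeV
Dividing by A = 59 gives 8.766 MeV per nucleon.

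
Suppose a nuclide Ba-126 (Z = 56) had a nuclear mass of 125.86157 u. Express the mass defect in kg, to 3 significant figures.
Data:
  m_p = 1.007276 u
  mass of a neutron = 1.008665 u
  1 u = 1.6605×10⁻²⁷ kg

Total constituent mass: 56 × 1.007276 + 70 × 1.008665 = 127.014006 u
Mass defect Δm = 127.014006 − 125.86157 = 1.152436 u
In SI units: 1.152436 u × 1.6605×10⁻²⁷ kg/u = 1.9136e-27 kg

1.91e-27 kg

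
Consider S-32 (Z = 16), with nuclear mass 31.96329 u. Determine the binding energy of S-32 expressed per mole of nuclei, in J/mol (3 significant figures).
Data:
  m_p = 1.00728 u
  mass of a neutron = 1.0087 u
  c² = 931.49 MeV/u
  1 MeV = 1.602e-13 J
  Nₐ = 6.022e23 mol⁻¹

2.63e+13 J/mol

Total constituent mass: 16 × 1.00728 + 16 × 1.0087 = 32.25568 u
Mass defect Δm = 32.25568 − 31.96329 = 0.29239 u
E_B = 0.29239 × 931.49 = 272.358 MeV
Per nucleus in joules: 272.358 MeV × 1.602e-13 J/MeV = 4.3632e-11 J
Per mole: 4.3632e-11 J × 6.022e23 mol⁻¹ = 2.6275e+13 J/mol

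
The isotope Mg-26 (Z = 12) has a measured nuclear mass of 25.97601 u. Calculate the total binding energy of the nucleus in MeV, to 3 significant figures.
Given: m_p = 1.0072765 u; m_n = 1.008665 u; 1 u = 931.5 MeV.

Total constituent mass: 12 × 1.0072765 + 14 × 1.008665 = 26.2086280 u
Mass defect Δm = 26.2086280 − 25.97601 = 0.2326180 u
Binding energy = Δm·c² = 0.2326180 × 931.5 MeV/u = 216.684 MeV

217 MeV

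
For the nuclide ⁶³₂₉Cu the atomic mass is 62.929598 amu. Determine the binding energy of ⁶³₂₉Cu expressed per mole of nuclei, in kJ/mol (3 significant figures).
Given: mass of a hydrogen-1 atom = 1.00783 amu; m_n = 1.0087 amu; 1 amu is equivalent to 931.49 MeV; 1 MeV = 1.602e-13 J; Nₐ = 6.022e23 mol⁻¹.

Z = 29, so N = A − Z = 63 − 29 = 34.
Mass of separated nucleons = 29(1.00783) + 34(1.0087) = 29.22707 + 34.2958 = 63.52287 amu
Mass defect Δm = 63.52287 − 62.929598 = 0.593272 amu
E_B = 0.593272 × 931.49 = 552.627 MeV
Per nucleus in joules: 552.627 MeV × 1.602e-13 J/MeV = 8.8531e-11 J
Per mole: 8.8531e-11 J × 6.022e23 mol⁻¹ = 5.3313e+13 J/mol

5.33e+10 kJ/mol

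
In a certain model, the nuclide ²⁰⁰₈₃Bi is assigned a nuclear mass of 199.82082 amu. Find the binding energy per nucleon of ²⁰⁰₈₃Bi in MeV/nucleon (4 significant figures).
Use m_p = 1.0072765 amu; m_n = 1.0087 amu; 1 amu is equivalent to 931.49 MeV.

Mass of separated nucleons = 83(1.0072765) + 117(1.0087) = 83.6039495 + 118.0179 = 201.6218495 amu
The mass defect is 201.6218495 − 199.82082 = 1.8010295 amu.
Converting to energy: 1.8010295 amu × 931.49 MeV/amu = 1677.64 MeV
Per nucleon: 1677.64 / 200 = 8.388 MeV

8.388 MeV/nucleon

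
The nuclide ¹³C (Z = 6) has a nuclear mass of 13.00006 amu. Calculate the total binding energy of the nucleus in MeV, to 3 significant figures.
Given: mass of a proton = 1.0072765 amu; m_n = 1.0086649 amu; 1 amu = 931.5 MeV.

97.1 MeV

Total constituent mass: 6 × 1.0072765 + 7 × 1.0086649 = 13.1043133 amu
Δm = 13.1043133 − 13.00006 = 0.1042533 amu
Binding energy = Δm·c² = 0.1042533 × 931.5 MeV/amu = 97.1119 MeV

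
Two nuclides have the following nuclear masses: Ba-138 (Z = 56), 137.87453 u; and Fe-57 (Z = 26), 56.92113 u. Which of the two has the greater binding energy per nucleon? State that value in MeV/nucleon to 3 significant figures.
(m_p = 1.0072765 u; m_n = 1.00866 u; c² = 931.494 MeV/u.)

Ba-138: Σm = 56(1.0072765) + 82(1.00866) = 139.1176040 u; Δm = 1.2430740 u; E_B = 1157.9 MeV; E_B/A = 8.391 MeV
Fe-57: Σm = 26(1.0072765) + 31(1.00866) = 57.4576490 u; Δm = 0.5365190 u; E_B = 499.76 MeV; E_B/A = 8.768 MeV
Fe-57 has the higher binding energy per nucleon, so it is the more tightly bound nucleus.

Fe-57; 8.77 MeV/nucleon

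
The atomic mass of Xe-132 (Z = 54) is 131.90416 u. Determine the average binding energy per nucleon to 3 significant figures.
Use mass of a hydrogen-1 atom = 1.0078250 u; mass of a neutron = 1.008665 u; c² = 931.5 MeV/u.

8.43 MeV/nucleon

The nucleus contains 54 protons and 132 − 54 = 78 neutrons.
Mass of separated nucleons = 54(1.0078250) + 78(1.008665) = 54.4225500 + 78.675870 = 133.0984200 u
Δm = 133.0984200 − 131.90416 = 1.1942600 u
Binding energy = Δm·c² = 1.1942600 × 931.5 MeV/u = 1112.45 MeV
BE/A = 1112.45 MeV / 132 = 8.428 MeV/nucleon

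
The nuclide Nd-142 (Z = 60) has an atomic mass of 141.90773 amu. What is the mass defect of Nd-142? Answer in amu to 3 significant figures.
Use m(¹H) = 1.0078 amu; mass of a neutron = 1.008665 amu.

Σm = 60·m(¹H) + 82·m_n = 60.4680 + 82.710530 = 143.178530 amu
The mass defect is 143.178530 − 141.90773 = 1.270800 amu.

1.27 amu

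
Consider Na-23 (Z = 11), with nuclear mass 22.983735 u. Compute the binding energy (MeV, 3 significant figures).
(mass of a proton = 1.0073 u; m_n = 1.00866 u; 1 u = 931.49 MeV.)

The nucleus contains 11 protons and 23 − 11 = 12 neutrons.
Total constituent mass: 11 × 1.0073 + 12 × 1.00866 = 23.18422 u
Mass defect Δm = 23.18422 − 22.983735 = 0.200485 u
Binding energy = Δm·c² = 0.200485 × 931.49 MeV/u = 186.750 MeV

187 MeV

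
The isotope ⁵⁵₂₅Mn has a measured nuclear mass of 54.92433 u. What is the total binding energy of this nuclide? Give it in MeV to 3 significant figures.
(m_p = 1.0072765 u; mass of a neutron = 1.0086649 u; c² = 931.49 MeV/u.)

482 MeV

Z = 25, so N = A − Z = 55 − 25 = 30.
Σm = 25·m_p + 30·m_n = 25.1819125 + 30.2599470 = 55.4418595 u
Mass defect Δm = 55.4418595 − 54.92433 = 0.5175295 u
E_B = 0.5175295 × 931.49 = 482.074 MeV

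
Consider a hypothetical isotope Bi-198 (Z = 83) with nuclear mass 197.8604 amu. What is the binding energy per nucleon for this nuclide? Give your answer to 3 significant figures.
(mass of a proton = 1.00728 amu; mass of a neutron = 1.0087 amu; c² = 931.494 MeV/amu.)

Σm = 83·m_p + 115·m_n = 83.60424 + 116.0005 = 199.60474 amu
Δm = 199.60474 − 197.8604 = 1.74434 amu
Binding energy = Δm·c² = 1.74434 × 931.494 MeV/amu = 1624.84 MeV
Per nucleon: 1624.84 / 198 = 8.206 MeV

8.21 MeV/nucleon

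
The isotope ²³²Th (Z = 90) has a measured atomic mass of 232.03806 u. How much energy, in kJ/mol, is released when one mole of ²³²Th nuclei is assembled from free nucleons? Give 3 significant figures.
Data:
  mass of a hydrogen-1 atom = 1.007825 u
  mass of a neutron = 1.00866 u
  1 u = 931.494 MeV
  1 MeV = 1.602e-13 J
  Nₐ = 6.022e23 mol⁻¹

1.70e+11 kJ/mol

The nucleus contains 90 protons and 232 − 90 = 142 neutrons.
Σm = 90·m(¹H) + 142·m_n = 90.704250 + 143.22972 = 233.933970 u
Δm = 233.933970 − 232.03806 = 1.895910 u
E_B = 1.895910 × 931.494 = 1766.03 MeV
Per nucleus in joules: 1766.03 MeV × 1.602e-13 J/MeV = 2.8292e-10 J
Per mole: 2.8292e-10 J × 6.022e23 mol⁻¹ = 1.7037e+14 J/mol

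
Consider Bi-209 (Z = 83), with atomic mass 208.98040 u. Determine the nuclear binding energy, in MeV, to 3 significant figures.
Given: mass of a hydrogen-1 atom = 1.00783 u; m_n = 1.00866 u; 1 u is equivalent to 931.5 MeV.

1640 MeV

With 83 protons and 126 neutrons (A = 209):
Mass of separated nucleons = 83(1.00783) + 126(1.00866) = 83.64989 + 127.09116 = 210.74105 u
The mass defect is 210.74105 − 208.98040 = 1.76065 u.
E_B = 1.76065 × 931.5 = 1640.05 MeV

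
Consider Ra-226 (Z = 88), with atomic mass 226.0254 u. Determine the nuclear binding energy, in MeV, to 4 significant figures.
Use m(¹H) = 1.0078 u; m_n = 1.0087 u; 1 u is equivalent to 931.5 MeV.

Z = 88, so N = A − Z = 226 − 88 = 138.
Σm = 88·m(¹H) + 138·m_n = 88.6864 + 139.2006 = 227.8870 u
Mass defect Δm = 227.8870 − 226.0254 = 1.8616 u
E_B = 1.8616 × 931.5 = 1734.08 MeV

1734 MeV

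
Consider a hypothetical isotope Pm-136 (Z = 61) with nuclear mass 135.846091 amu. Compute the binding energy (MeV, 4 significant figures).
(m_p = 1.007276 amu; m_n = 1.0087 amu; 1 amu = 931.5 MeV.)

With 61 protons and 75 neutrons (A = 136):
Total constituent mass: 61 × 1.007276 + 75 × 1.0087 = 137.096336 amu
Δm = 137.096336 − 135.846091 = 1.250245 amu
Converting to energy: 1.250245 amu × 931.5 MeV/amu = 1164.60 MeV

1165 MeV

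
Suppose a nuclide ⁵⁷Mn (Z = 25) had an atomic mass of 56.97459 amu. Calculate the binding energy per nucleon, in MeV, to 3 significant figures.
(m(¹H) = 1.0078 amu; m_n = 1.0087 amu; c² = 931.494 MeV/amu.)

The nucleus contains 25 protons and 57 − 25 = 32 neutrons.
Total constituent mass: 25 × 1.0078 + 32 × 1.0087 = 57.4734 amu
The mass defect is 57.4734 − 56.97459 = 0.49881 amu.
E_B = 0.49881 × 931.494 = 464.639 MeV
Dividing by A = 57 gives 8.152 MeV per nucleon.

8.15 MeV/nucleon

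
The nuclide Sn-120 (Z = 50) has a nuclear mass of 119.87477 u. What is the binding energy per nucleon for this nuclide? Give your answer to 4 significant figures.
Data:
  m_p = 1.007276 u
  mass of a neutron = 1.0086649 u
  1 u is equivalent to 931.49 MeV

8.504 MeV/nucleon

Z = 50, so N = A − Z = 120 − 50 = 70.
Total constituent mass: 50 × 1.007276 + 70 × 1.0086649 = 120.9703430 u
Δm = 120.9703430 − 119.87477 = 1.0955730 u
E_B = 1.0955730 × 931.49 = 1020.52 MeV
BE/A = 1020.52 MeV / 120 = 8.504 MeV/nucleon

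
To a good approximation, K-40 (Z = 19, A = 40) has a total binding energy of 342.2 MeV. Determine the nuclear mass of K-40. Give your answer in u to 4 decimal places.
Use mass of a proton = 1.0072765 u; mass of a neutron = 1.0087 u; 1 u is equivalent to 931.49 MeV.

39.9536 u

Mass defect = 342.2 MeV / (931.49 MeV/u) = 0.367368 u
Constituent mass = 19(1.0072765) + 21(1.0087) = 40.3209535 u
Nuclear mass = 40.3209535 − 0.367368 = 39.9535855 u ≈ 39.9536 u (to 4 decimal places)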